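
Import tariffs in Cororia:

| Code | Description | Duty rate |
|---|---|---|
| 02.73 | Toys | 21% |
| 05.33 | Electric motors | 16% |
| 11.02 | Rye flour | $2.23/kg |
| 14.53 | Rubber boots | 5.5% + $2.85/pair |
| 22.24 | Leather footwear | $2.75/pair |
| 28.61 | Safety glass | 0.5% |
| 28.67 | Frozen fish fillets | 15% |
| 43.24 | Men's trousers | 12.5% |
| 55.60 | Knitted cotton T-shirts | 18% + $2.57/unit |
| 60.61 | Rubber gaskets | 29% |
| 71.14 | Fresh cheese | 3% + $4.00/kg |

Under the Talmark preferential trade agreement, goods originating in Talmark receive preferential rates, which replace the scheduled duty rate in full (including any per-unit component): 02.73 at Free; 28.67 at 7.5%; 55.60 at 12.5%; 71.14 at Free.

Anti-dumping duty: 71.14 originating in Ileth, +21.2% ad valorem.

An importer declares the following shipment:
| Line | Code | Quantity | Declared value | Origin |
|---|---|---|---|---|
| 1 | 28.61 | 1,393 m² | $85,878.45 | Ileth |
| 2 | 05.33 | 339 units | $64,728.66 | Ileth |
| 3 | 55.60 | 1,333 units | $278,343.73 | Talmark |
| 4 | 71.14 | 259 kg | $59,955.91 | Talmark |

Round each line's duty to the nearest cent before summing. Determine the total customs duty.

$45,578.95

Line 1 (28.61, Ileth, 1,393 m², $85,878.45):
Base rate for 28.61 is 0.5%.
Duty = $85,878.45 × 0.5% = $429.39.
Line 2 (05.33, Ileth, 339 units, $64,728.66):
Base rate for 05.33 is 16%.
Duty = $64,728.66 × 16% = $10,356.59.
Line 3 (55.60, Talmark, 1,333 units, $278,343.73):
Base rate for 55.60 is 18% + $2.57/unit.
Origin Talmark qualifies under the Cororia–Talmark agreement and 55.60 is covered: preferential rate 12.5% applies instead.
Duty = $278,343.73 × 12.5% = $34,792.97.
Line 4 (71.14, Talmark, 259 kg, $59,955.91):
Base rate for 71.14 is 3% + $4.00/kg.
Origin Talmark qualifies under the Cororia–Talmark agreement and 71.14 is covered: preferential rate Free applies instead.
The additional-duty order on 71.14 targets Ileth, not Talmark; it does not apply.
Duty = $59,955.91 × 0% = $0.00.
Total = $429.39 + $10,356.59 + $34,792.97 + $0.00 = $45,578.95.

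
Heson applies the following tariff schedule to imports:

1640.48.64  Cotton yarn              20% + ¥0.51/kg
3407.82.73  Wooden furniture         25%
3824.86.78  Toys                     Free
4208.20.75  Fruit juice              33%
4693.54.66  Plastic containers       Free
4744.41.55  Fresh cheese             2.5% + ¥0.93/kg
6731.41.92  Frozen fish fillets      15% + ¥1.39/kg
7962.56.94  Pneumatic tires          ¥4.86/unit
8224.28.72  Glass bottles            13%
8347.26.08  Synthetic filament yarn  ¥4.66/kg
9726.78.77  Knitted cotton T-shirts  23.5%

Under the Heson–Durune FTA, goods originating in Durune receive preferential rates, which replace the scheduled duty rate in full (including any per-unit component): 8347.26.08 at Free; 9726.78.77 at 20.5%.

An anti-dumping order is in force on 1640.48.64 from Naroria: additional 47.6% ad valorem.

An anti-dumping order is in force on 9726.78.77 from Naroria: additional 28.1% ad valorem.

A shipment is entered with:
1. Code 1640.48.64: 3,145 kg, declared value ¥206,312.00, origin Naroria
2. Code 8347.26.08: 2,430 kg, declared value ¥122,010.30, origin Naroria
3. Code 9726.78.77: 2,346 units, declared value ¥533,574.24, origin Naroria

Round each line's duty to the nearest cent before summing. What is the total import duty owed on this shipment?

¥427,718.97

Line 1 (1640.48.64, Naroria, 3,145 kg, ¥206,312.00):
Base rate for 1640.48.64 is 20% + ¥0.51/kg.
Additional duty on 1640.48.64 from Naroria: +47.6%. Applied ad valorem rate: 20% + 47.6% = 67.6%.
Duty = ¥206,312.00 × 67.6% + 3,145 × ¥0.51 = ¥141,070.86.
Line 2 (8347.26.08, Naroria, 2,430 kg, ¥122,010.30):
Base rate for 8347.26.08 is ¥4.66/kg.
8347.26.08 has an FTA preferential rate, but origin Naroria is not Durune; base rate stands.
Duty = 2,430 × ¥4.66 = ¥11,323.80.
Line 3 (9726.78.77, Naroria, 2,346 units, ¥533,574.24):
Base rate for 9726.78.77 is 23.5%.
9726.78.77 has an FTA preferential rate, but origin Naroria is not Durune; base rate stands.
Additional duty on 9726.78.77 from Naroria: +28.1%. Applied ad valorem rate: 23.5% + 28.1% = 51.6%.
Duty = ¥533,574.24 × 51.6% = ¥275,324.31.
Total = ¥141,070.86 + ¥11,323.80 + ¥275,324.31 = ¥427,718.97.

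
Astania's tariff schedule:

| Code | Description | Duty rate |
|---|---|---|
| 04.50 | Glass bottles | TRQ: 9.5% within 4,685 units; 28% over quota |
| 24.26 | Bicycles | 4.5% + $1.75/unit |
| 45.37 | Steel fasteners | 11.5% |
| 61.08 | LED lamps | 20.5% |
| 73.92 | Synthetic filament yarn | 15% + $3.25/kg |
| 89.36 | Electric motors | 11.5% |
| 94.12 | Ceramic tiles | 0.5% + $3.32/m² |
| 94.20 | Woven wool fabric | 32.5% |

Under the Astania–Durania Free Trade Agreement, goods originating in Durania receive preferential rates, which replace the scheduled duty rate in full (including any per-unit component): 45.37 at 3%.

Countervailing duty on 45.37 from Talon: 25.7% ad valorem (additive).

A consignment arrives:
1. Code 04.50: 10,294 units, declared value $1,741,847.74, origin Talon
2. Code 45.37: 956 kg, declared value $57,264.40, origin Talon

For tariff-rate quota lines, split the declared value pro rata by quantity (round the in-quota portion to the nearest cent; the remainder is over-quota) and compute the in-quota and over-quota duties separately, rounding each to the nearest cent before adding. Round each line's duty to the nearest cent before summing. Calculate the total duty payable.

Line 1 (04.50, Talon, 10,294 units, $1,741,847.74):
Code 04.50 is under a tariff-rate quota (threshold 4,685 units). In-quota: 4,685 units at 9.5%; over-quota: 5,609 units at 28%.
Pro-rata value split: in-quota = $1,741,847.74 × 4,685/10,294 = $792,748.85; over-quota = $1,741,847.74 − $792,748.85 = $949,098.89.
In-quota duty = $792,748.85 × 9.5% = $75,311.14. Over-quota duty = $949,098.89 × 28% = $265,747.69.
Line duty = $75,311.14 + $265,747.69 = $341,058.83.
Line 2 (45.37, Talon, 956 kg, $57,264.40):
Base rate for 45.37 is 11.5%.
45.37 has an FTA preferential rate, but origin Talon is not Durania; base rate stands.
Additional duty on 45.37 from Talon: +25.7%. Applied ad valorem rate: 11.5% + 25.7% = 37.2%.
Duty = $57,264.40 × 37.2% = $21,302.36.
Total = $341,058.83 + $21,302.36 = $362,361.19.

$362,361.19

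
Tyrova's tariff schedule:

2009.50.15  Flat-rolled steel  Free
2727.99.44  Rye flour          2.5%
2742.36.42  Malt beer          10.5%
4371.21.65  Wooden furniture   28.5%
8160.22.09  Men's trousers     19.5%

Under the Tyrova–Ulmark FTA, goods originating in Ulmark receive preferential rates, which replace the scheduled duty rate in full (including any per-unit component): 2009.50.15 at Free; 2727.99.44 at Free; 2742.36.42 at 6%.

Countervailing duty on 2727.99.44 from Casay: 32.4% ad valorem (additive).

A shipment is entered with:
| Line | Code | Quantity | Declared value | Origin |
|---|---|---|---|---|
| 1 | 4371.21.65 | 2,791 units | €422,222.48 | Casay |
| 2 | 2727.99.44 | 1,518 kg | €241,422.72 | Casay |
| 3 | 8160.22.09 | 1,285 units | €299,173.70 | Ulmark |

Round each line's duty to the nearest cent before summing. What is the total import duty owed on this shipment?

€262,928.81

Line 1 (4371.21.65, Casay, 2,791 units, €422,222.48):
Base rate for 4371.21.65 is 28.5%.
Duty = €422,222.48 × 28.5% = €120,333.41.
Line 2 (2727.99.44, Casay, 1,518 kg, €241,422.72):
Base rate for 2727.99.44 is 2.5%.
2727.99.44 has an FTA preferential rate, but origin Casay is not Ulmark; base rate stands.
Additional duty on 2727.99.44 from Casay: +32.4%. Applied ad valorem rate: 2.5% + 32.4% = 34.9%.
Duty = €241,422.72 × 34.9% = €84,256.53.
Line 3 (8160.22.09, Ulmark, 1,285 units, €299,173.70):
Base rate for 8160.22.09 is 19.5%.
Origin Ulmark is the FTA partner but 8160.22.09 is not on the preference list; base rate stands.
Duty = €299,173.70 × 19.5% = €58,338.87.
Total = €120,333.41 + €84,256.53 + €58,338.87 = €262,928.81.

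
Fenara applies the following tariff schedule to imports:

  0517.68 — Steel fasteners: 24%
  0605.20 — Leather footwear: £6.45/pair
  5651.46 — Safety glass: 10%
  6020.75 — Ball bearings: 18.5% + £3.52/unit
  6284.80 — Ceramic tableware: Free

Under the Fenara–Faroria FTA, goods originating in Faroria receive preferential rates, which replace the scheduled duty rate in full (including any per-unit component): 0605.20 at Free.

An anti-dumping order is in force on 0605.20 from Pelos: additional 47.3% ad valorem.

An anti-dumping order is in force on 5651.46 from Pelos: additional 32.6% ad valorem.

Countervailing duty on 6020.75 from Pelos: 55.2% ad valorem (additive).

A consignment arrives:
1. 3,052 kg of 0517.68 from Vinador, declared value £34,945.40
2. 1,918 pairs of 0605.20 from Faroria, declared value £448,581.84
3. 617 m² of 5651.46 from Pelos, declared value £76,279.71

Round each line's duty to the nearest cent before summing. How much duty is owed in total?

Line 1 (0517.68, Vinador, 3,052 kg, £34,945.40):
Base rate for 0517.68 is 24%.
Duty = £34,945.40 × 24% = £8,386.90.
Line 2 (0605.20, Faroria, 1,918 pairs, £448,581.84):
Base rate for 0605.20 is £6.45/pair.
Origin Faroria qualifies under the Fenara–Faroria agreement and 0605.20 is covered: preferential rate Free applies instead.
The additional-duty order on 0605.20 targets Pelos, not Faroria; it does not apply.
Duty = £448,581.84 × 0% = £0.00.
Line 3 (5651.46, Pelos, 617 m², £76,279.71):
Base rate for 5651.46 is 10%.
Additional duty on 5651.46 from Pelos: +32.6%. Applied ad valorem rate: 10% + 32.6% = 42.6%.
Duty = £76,279.71 × 42.6% = £32,495.16.
Total = £8,386.90 + £0.00 + £32,495.16 = £40,882.06.

£40,882.06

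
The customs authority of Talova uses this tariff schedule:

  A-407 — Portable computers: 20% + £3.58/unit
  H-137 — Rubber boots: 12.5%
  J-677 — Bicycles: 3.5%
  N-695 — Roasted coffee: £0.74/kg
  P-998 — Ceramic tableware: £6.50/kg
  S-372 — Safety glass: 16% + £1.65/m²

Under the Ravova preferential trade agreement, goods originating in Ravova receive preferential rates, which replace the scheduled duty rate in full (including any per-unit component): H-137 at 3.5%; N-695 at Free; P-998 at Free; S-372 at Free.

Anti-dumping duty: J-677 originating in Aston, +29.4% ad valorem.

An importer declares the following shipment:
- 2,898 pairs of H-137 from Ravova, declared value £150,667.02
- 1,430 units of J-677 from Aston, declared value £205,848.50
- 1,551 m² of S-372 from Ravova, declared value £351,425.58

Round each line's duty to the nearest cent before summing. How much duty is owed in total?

£72,997.51

Line 1 (H-137, Ravova, 2,898 pairs, £150,667.02):
Base rate for H-137 is 12.5%.
Origin Ravova qualifies under the Talova–Ravova agreement and H-137 is covered: preferential rate 3.5% applies instead.
Duty = £150,667.02 × 3.5% = £5,273.35.
Line 2 (J-677, Aston, 1,430 units, £205,848.50):
Base rate for J-677 is 3.5%.
Additional duty on J-677 from Aston: +29.4%. Applied ad valorem rate: 3.5% + 29.4% = 32.9%.
Duty = £205,848.50 × 32.9% = £67,724.16.
Line 3 (S-372, Ravova, 1,551 m², £351,425.58):
Base rate for S-372 is 16% + £1.65/m².
Origin Ravova qualifies under the Talova–Ravova agreement and S-372 is covered: preferential rate Free applies instead.
Duty = £351,425.58 × 0% = £0.00.
Total = £5,273.35 + £67,724.16 + £0.00 = £72,997.51.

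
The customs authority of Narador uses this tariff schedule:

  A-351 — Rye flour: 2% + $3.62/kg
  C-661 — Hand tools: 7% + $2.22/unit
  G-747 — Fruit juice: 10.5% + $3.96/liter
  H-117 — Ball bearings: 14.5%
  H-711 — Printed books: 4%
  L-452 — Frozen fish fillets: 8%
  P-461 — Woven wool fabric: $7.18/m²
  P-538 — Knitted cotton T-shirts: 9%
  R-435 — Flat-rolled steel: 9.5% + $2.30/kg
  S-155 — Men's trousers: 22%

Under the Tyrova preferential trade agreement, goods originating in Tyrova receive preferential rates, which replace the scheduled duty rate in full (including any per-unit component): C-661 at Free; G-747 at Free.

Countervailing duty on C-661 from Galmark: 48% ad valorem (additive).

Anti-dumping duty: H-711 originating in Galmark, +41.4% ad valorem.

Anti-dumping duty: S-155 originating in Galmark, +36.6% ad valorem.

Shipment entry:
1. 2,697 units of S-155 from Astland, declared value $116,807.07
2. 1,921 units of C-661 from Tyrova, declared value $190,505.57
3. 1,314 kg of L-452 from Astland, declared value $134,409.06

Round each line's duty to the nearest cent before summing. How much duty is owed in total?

$36,450.28

Line 1 (S-155, Astland, 2,697 units, $116,807.07):
Base rate for S-155 is 22%.
The additional-duty order on S-155 targets Galmark, not Astland; it does not apply.
Duty = $116,807.07 × 22% = $25,697.56.
Line 2 (C-661, Tyrova, 1,921 units, $190,505.57):
Base rate for C-661 is 7% + $2.22/unit.
Origin Tyrova qualifies under the Narador–Tyrova agreement and C-661 is covered: preferential rate Free applies instead.
The additional-duty order on C-661 targets Galmark, not Tyrova; it does not apply.
Duty = $190,505.57 × 0% = $0.00.
Line 3 (L-452, Astland, 1,314 kg, $134,409.06):
Base rate for L-452 is 8%.
Duty = $134,409.06 × 8% = $10,752.72.
Total = $25,697.56 + $0.00 + $10,752.72 = $36,450.28.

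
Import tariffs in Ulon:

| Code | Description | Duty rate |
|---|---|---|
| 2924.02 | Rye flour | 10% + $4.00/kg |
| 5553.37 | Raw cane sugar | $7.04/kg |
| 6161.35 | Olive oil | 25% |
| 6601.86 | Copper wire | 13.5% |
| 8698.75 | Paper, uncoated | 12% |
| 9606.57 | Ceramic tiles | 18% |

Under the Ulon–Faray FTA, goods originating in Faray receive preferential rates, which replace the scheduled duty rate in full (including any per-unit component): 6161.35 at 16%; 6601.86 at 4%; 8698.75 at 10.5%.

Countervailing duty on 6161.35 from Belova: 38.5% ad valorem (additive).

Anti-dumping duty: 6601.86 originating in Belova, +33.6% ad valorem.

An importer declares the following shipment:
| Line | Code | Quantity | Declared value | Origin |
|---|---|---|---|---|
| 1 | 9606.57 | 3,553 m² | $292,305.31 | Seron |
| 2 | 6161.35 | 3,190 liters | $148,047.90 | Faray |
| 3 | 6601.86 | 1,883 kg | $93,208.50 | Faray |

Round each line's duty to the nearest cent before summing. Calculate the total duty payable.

Line 1 (9606.57, Seron, 3,553 m², $292,305.31):
Base rate for 9606.57 is 18%.
Duty = $292,305.31 × 18% = $52,614.96.
Line 2 (6161.35, Faray, 3,190 liters, $148,047.90):
Base rate for 6161.35 is 25%.
Origin Faray qualifies under the Ulon–Faray agreement and 6161.35 is covered: preferential rate 16% applies instead.
The additional-duty order on 6161.35 targets Belova, not Faray; it does not apply.
Duty = $148,047.90 × 16% = $23,687.66.
Line 3 (6601.86, Faray, 1,883 kg, $93,208.50):
Base rate for 6601.86 is 13.5%.
Origin Faray qualifies under the Ulon–Faray agreement and 6601.86 is covered: preferential rate 4% applies instead.
The additional-duty order on 6601.86 targets Belova, not Faray; it does not apply.
Duty = $93,208.50 × 4% = $3,728.34.
Total = $52,614.96 + $23,687.66 + $3,728.34 = $80,030.96.

$80,030.96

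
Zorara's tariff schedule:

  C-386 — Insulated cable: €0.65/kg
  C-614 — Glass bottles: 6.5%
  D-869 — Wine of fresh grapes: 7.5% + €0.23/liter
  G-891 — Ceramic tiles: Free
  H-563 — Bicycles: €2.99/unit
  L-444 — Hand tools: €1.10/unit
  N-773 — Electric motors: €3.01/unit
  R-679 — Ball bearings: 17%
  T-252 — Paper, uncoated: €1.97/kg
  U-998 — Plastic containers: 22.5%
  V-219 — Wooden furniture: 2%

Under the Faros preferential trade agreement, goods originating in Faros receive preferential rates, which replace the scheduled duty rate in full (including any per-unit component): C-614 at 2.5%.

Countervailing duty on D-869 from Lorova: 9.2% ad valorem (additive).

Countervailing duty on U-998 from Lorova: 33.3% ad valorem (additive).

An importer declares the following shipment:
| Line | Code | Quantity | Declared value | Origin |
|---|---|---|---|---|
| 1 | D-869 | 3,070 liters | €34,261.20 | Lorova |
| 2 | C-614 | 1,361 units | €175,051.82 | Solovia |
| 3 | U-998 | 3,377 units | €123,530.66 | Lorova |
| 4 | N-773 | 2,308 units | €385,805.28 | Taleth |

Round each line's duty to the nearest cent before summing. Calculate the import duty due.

€93,683.28

Line 1 (D-869, Lorova, 3,070 liters, €34,261.20):
Base rate for D-869 is 7.5% + €0.23/liter.
Additional duty on D-869 from Lorova: +9.2%. Applied ad valorem rate: 7.5% + 9.2% = 16.7%.
Duty = €34,261.20 × 16.7% + 3,070 × €0.23 = €6,427.72.
Line 2 (C-614, Solovia, 1,361 units, €175,051.82):
Base rate for C-614 is 6.5%.
C-614 has an FTA preferential rate, but origin Solovia is not Faros; base rate stands.
Duty = €175,051.82 × 6.5% = €11,378.37.
Line 3 (U-998, Lorova, 3,377 units, €123,530.66):
Base rate for U-998 is 22.5%.
Additional duty on U-998 from Lorova: +33.3%. Applied ad valorem rate: 22.5% + 33.3% = 55.8%.
Duty = €123,530.66 × 55.8% = €68,930.11.
Line 4 (N-773, Taleth, 2,308 units, €385,805.28):
Base rate for N-773 is €3.01/unit.
Duty = 2,308 × €3.01 = €6,947.08.
Total = €6,427.72 + €11,378.37 + €68,930.11 + €6,947.08 = €93,683.28.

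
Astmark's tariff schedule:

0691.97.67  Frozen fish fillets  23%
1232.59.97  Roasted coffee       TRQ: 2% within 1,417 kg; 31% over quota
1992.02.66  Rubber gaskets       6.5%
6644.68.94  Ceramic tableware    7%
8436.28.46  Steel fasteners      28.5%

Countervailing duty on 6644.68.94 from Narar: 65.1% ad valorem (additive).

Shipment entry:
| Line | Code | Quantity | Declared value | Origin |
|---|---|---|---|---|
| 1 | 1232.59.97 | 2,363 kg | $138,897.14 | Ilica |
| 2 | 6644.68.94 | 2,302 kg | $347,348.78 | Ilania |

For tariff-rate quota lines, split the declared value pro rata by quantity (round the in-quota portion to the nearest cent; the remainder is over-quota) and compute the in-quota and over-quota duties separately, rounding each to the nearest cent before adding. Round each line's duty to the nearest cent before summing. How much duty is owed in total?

$43,218.06

Line 1 (1232.59.97, Ilica, 2,363 kg, $138,897.14):
Code 1232.59.97 is under a tariff-rate quota (threshold 1,417 kg). In-quota: 1,417 kg at 2%; over-quota: 946 kg at 31%.
Pro-rata value split: in-quota = $138,897.14 × 1,417/2,363 = $83,291.26; over-quota = $138,897.14 − $83,291.26 = $55,605.88.
In-quota duty = $83,291.26 × 2% = $1,665.83. Over-quota duty = $55,605.88 × 31% = $17,237.82.
Line duty = $1,665.83 + $17,237.82 = $18,903.65.
Line 2 (6644.68.94, Ilania, 2,302 kg, $347,348.78):
Base rate for 6644.68.94 is 7%.
The additional-duty order on 6644.68.94 targets Narar, not Ilania; it does not apply.
Duty = $347,348.78 × 7% = $24,314.41.
Total = $18,903.65 + $24,314.41 = $43,218.06.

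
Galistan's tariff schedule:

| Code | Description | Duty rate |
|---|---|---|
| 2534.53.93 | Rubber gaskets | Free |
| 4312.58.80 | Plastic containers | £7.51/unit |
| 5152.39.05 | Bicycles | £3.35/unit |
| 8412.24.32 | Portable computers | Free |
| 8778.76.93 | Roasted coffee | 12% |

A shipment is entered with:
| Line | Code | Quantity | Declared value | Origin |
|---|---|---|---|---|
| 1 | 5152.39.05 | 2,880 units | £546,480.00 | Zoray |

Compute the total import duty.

Line 1 (5152.39.05, Zoray, 2,880 units, £546,480.00):
Base rate for 5152.39.05 is £3.35/unit.
Duty = 2,880 × £3.35 = £9,648.00.

£9,648.00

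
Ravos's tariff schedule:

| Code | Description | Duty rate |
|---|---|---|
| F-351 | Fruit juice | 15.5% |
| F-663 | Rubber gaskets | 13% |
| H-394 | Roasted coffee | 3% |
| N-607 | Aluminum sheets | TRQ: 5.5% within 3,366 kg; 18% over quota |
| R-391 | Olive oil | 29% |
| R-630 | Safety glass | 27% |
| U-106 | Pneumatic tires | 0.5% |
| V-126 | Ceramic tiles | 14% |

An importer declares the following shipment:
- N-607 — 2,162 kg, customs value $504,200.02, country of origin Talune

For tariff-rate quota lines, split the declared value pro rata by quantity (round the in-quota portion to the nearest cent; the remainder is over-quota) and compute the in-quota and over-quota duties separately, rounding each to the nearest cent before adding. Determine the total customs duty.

Line 1 (N-607, Talune, 2,162 kg, $504,200.02):
Code N-607 is under a tariff-rate quota (threshold 3,366 kg). Quantity 2,162 kg is within the quota, so the in-quota rate 5.5% applies to the full value.
Duty = $504,200.02 × 5.5% = $27,731.00.

$27,731.00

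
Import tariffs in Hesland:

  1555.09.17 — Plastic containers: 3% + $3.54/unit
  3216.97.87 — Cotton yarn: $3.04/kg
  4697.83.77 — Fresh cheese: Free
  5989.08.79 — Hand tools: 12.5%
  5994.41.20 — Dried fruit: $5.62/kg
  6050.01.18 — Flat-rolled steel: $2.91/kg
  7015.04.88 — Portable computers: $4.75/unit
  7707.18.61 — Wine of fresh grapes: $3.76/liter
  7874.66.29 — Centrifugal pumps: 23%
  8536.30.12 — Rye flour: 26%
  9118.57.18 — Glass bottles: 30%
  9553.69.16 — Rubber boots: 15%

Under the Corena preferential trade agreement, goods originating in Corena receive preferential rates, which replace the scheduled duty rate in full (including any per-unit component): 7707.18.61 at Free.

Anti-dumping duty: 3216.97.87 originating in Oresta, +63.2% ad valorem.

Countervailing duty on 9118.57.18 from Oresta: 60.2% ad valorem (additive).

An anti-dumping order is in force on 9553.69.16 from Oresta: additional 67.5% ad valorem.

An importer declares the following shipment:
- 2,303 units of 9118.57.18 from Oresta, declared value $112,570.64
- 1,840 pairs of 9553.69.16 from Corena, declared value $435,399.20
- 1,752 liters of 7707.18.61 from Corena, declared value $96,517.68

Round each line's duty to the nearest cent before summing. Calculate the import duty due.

Line 1 (9118.57.18, Oresta, 2,303 units, $112,570.64):
Base rate for 9118.57.18 is 30%.
Additional duty on 9118.57.18 from Oresta: +60.2%. Applied ad valorem rate: 30% + 60.2% = 90.2%.
Duty = $112,570.64 × 90.2% = $101,538.72.
Line 2 (9553.69.16, Corena, 1,840 pairs, $435,399.20):
Base rate for 9553.69.16 is 15%.
Origin Corena is the FTA partner but 9553.69.16 is not on the preference list; base rate stands.
The additional-duty order on 9553.69.16 targets Oresta, not Corena; it does not apply.
Duty = $435,399.20 × 15% = $65,309.88.
Line 3 (7707.18.61, Corena, 1,752 liters, $96,517.68):
Base rate for 7707.18.61 is $3.76/liter.
Origin Corena qualifies under the Hesland–Corena agreement and 7707.18.61 is covered: preferential rate Free applies instead.
Duty = $96,517.68 × 0% = $0.00.
Total = $101,538.72 + $65,309.88 + $0.00 = $166,848.60.

$166,848.60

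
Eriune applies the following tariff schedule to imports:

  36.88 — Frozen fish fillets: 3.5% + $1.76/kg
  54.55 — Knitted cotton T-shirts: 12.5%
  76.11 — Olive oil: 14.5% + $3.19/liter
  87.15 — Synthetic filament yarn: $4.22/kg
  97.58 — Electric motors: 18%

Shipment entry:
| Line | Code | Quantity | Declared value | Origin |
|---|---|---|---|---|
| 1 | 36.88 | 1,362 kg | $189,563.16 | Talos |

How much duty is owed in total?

Line 1 (36.88, Talos, 1,362 kg, $189,563.16):
Base rate for 36.88 is 3.5% + $1.76/kg.
Duty = $189,563.16 × 3.5% + 1,362 × $1.76 = $9,031.83.

$9,031.83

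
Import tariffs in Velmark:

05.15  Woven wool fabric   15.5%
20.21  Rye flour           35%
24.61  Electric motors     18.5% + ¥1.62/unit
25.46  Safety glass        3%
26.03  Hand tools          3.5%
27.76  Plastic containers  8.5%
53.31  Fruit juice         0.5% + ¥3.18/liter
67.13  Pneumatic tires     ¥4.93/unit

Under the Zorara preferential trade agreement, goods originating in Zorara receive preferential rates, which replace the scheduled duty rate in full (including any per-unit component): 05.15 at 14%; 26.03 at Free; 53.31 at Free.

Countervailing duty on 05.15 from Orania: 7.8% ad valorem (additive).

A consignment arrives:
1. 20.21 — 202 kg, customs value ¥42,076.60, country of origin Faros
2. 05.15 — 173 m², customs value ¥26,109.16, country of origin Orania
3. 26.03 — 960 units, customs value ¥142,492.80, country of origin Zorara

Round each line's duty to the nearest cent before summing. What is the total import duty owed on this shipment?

¥20,810.24

Line 1 (20.21, Faros, 202 kg, ¥42,076.60):
Base rate for 20.21 is 35%.
Duty = ¥42,076.60 × 35% = ¥14,726.81.
Line 2 (05.15, Orania, 173 m², ¥26,109.16):
Base rate for 05.15 is 15.5%.
05.15 has an FTA preferential rate, but origin Orania is not Zorara; base rate stands.
Additional duty on 05.15 from Orania: +7.8%. Applied ad valorem rate: 15.5% + 7.8% = 23.3%.
Duty = ¥26,109.16 × 23.3% = ¥6,083.43.
Line 3 (26.03, Zorara, 960 units, ¥142,492.80):
Base rate for 26.03 is 3.5%.
Origin Zorara qualifies under the Velmark–Zorara agreement and 26.03 is covered: preferential rate Free applies instead.
Duty = ¥142,492.80 × 0% = ¥0.00.
Total = ¥14,726.81 + ¥6,083.43 + ¥0.00 = ¥20,810.24.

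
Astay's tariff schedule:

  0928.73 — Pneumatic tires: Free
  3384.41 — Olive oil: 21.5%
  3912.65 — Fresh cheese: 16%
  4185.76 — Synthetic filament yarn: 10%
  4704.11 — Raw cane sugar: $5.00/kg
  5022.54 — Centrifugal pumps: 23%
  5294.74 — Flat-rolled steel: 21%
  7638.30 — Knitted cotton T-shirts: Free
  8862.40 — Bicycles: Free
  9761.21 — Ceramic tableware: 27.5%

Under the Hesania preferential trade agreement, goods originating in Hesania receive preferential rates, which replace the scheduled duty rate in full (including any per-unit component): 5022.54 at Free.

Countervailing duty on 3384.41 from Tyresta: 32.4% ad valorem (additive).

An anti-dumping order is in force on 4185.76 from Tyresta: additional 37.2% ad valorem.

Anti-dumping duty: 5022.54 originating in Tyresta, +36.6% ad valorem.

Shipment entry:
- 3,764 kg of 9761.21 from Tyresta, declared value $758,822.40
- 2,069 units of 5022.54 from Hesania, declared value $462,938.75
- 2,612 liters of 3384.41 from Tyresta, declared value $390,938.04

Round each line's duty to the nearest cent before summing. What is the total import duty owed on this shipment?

Line 1 (9761.21, Tyresta, 3,764 kg, $758,822.40):
Base rate for 9761.21 is 27.5%.
Duty = $758,822.40 × 27.5% = $208,676.16.
Line 2 (5022.54, Hesania, 2,069 units, $462,938.75):
Base rate for 5022.54 is 23%.
Origin Hesania qualifies under the Astay–Hesania agreement and 5022.54 is covered: preferential rate Free applies instead.
The additional-duty order on 5022.54 targets Tyresta, not Hesania; it does not apply.
Duty = $462,938.75 × 0% = $0.00.
Line 3 (3384.41, Tyresta, 2,612 liters, $390,938.04):
Base rate for 3384.41 is 21.5%.
Additional duty on 3384.41 from Tyresta: +32.4%. Applied ad valorem rate: 21.5% + 32.4% = 53.9%.
Duty = $390,938.04 × 53.9% = $210,715.60.
Total = $208,676.16 + $0.00 + $210,715.60 = $419,391.76.

$419,391.76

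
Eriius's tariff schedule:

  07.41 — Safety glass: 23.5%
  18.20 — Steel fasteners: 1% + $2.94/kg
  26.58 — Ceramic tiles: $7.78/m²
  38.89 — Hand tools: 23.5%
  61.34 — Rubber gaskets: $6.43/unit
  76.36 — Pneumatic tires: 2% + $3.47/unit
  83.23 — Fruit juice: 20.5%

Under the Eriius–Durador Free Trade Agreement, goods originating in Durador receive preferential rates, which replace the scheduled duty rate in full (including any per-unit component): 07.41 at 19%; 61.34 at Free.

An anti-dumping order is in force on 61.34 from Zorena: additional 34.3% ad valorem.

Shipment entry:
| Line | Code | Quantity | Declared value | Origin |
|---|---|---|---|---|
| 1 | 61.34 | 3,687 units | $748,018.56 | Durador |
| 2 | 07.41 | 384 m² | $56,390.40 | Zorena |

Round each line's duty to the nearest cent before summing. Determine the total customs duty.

Line 1 (61.34, Durador, 3,687 units, $748,018.56):
Base rate for 61.34 is $6.43/unit.
Origin Durador qualifies under the Eriius–Durador agreement and 61.34 is covered: preferential rate Free applies instead.
The additional-duty order on 61.34 targets Zorena, not Durador; it does not apply.
Duty = $748,018.56 × 0% = $0.00.
Line 2 (07.41, Zorena, 384 m², $56,390.40):
Base rate for 07.41 is 23.5%.
07.41 has an FTA preferential rate, but origin Zorena is not Durador; base rate stands.
Duty = $56,390.40 × 23.5% = $13,251.74.
Total = $0.00 + $13,251.74 = $13,251.74.

$13,251.74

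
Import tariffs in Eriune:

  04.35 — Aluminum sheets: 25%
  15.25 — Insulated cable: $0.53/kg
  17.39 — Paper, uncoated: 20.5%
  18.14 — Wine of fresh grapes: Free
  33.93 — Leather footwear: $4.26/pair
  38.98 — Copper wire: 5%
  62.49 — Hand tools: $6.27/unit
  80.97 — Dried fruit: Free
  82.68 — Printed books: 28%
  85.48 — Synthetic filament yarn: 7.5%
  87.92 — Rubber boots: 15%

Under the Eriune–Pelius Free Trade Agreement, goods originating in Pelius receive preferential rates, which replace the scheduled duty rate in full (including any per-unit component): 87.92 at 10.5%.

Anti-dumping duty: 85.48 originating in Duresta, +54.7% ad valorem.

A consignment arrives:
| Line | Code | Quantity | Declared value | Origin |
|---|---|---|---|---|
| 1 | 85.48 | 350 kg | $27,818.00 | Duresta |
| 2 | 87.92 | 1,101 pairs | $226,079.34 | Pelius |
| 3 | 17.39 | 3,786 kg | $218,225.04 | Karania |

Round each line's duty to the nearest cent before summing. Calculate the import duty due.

Line 1 (85.48, Duresta, 350 kg, $27,818.00):
Base rate for 85.48 is 7.5%.
Additional duty on 85.48 from Duresta: +54.7%. Applied ad valorem rate: 7.5% + 54.7% = 62.2%.
Duty = $27,818.00 × 62.2% = $17,302.80.
Line 2 (87.92, Pelius, 1,101 pairs, $226,079.34):
Base rate for 87.92 is 15%.
Origin Pelius qualifies under the Eriune–Pelius agreement and 87.92 is covered: preferential rate 10.5% applies instead.
Duty = $226,079.34 × 10.5% = $23,738.33.
Line 3 (17.39, Karania, 3,786 kg, $218,225.04):
Base rate for 17.39 is 20.5%.
Duty = $218,225.04 × 20.5% = $44,736.13.
Total = $17,302.80 + $23,738.33 + $44,736.13 = $85,777.26.

$85,777.26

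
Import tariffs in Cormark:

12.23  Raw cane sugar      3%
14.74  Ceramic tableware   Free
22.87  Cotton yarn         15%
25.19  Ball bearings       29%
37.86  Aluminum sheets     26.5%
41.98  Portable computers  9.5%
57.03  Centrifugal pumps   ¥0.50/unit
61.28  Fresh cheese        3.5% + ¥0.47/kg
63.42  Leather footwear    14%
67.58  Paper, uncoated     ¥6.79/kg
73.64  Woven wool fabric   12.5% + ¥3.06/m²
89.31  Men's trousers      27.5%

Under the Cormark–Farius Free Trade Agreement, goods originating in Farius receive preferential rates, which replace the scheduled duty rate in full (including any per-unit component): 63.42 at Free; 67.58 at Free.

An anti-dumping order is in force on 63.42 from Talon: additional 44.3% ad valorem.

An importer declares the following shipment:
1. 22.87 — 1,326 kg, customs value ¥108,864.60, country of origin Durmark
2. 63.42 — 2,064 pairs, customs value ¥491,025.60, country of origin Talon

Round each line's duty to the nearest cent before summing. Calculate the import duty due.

¥302,597.61

Line 1 (22.87, Durmark, 1,326 kg, ¥108,864.60):
Base rate for 22.87 is 15%.
Duty = ¥108,864.60 × 15% = ¥16,329.69.
Line 2 (63.42, Talon, 2,064 pairs, ¥491,025.60):
Base rate for 63.42 is 14%.
63.42 has an FTA preferential rate, but origin Talon is not Farius; base rate stands.
Additional duty on 63.42 from Talon: +44.3%. Applied ad valorem rate: 14% + 44.3% = 58.3%.
Duty = ¥491,025.60 × 58.3% = ¥286,267.92.
Total = ¥16,329.69 + ¥286,267.92 = ¥302,597.61.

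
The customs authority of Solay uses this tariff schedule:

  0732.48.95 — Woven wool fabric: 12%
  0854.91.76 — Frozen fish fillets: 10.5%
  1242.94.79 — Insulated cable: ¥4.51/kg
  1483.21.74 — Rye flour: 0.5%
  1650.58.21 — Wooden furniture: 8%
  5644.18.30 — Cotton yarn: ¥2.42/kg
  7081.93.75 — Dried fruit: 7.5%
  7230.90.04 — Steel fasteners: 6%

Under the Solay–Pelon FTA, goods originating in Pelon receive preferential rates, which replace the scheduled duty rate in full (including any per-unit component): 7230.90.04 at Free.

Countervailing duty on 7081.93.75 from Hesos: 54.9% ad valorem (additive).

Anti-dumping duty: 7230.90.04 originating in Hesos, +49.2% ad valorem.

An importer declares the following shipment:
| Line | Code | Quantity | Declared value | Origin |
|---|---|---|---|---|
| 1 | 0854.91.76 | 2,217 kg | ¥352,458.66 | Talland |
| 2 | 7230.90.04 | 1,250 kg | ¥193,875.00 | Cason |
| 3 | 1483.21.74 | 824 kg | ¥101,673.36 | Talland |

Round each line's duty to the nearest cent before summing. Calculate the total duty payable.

Line 1 (0854.91.76, Talland, 2,217 kg, ¥352,458.66):
Base rate for 0854.91.76 is 10.5%.
Duty = ¥352,458.66 × 10.5% = ¥37,008.16.
Line 2 (7230.90.04, Cason, 1,250 kg, ¥193,875.00):
Base rate for 7230.90.04 is 6%.
7230.90.04 has an FTA preferential rate, but origin Cason is not Pelon; base rate stands.
The additional-duty order on 7230.90.04 targets Hesos, not Cason; it does not apply.
Duty = ¥193,875.00 × 6% = ¥11,632.50.
Line 3 (1483.21.74, Talland, 824 kg, ¥101,673.36):
Base rate for 1483.21.74 is 0.5%.
Duty = ¥101,673.36 × 0.5% = ¥508.37.
Total = ¥37,008.16 + ¥11,632.50 + ¥508.37 = ¥49,149.03.

¥49,149.03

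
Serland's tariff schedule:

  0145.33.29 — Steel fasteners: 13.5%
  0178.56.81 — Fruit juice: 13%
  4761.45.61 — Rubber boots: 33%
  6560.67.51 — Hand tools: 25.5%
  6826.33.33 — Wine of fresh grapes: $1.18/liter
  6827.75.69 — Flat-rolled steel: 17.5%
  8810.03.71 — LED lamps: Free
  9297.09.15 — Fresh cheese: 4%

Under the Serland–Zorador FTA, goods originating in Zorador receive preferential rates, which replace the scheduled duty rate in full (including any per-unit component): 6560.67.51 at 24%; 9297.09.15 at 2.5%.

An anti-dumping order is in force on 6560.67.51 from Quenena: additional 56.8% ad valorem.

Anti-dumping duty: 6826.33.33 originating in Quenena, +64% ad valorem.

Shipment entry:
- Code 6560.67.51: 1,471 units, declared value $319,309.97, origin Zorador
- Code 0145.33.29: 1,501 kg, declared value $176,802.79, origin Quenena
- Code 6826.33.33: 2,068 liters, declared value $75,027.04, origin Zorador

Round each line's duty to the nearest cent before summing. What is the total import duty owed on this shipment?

$102,943.01

Line 1 (6560.67.51, Zorador, 1,471 units, $319,309.97):
Base rate for 6560.67.51 is 25.5%.
Origin Zorador qualifies under the Serland–Zorador agreement and 6560.67.51 is covered: preferential rate 24% applies instead.
The additional-duty order on 6560.67.51 targets Quenena, not Zorador; it does not apply.
Duty = $319,309.97 × 24% = $76,634.39.
Line 2 (0145.33.29, Quenena, 1,501 kg, $176,802.79):
Base rate for 0145.33.29 is 13.5%.
Duty = $176,802.79 × 13.5% = $23,868.38.
Line 3 (6826.33.33, Zorador, 2,068 liters, $75,027.04):
Base rate for 6826.33.33 is $1.18/liter.
Origin Zorador is the FTA partner but 6826.33.33 is not on the preference list; base rate stands.
The additional-duty order on 6826.33.33 targets Quenena, not Zorador; it does not apply.
Duty = 2,068 × $1.18 = $2,440.24.
Total = $76,634.39 + $23,868.38 + $2,440.24 = $102,943.01.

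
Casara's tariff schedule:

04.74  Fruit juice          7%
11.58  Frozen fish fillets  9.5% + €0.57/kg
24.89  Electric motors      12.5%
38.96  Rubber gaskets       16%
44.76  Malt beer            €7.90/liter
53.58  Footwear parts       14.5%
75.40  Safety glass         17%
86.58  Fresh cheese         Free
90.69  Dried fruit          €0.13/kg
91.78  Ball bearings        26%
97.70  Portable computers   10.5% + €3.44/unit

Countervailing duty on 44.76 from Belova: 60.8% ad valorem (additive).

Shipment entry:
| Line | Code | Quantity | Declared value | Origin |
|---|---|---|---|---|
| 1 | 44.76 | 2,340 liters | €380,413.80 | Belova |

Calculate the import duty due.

Line 1 (44.76, Belova, 2,340 liters, €380,413.80):
Base rate for 44.76 is €7.90/liter.
Additional duty on 44.76 from Belova: +60.8% ad valorem. Applied ad valorem rate = 60.8%.
Duty = €380,413.80 × 60.8% + 2,340 × €7.90 = €249,777.59.

€249,777.59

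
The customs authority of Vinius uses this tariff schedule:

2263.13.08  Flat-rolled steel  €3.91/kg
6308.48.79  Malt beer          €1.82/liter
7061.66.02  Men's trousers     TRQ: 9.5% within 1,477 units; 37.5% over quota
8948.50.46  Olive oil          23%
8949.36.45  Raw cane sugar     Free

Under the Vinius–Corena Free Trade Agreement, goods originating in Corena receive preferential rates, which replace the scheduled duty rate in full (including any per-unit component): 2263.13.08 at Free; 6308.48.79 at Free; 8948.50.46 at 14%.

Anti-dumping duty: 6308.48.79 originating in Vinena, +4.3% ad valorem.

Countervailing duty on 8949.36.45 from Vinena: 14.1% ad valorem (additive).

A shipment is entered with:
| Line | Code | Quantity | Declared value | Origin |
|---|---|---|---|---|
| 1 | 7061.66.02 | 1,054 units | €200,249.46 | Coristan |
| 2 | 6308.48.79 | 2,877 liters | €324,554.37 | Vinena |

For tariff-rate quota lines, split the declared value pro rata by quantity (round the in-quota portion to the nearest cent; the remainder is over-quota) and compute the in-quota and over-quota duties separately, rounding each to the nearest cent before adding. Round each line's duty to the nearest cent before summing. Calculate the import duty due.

Line 1 (7061.66.02, Coristan, 1,054 units, €200,249.46):
Code 7061.66.02 is under a tariff-rate quota (threshold 1,477 units). Quantity 1,054 units is within the quota, so the in-quota rate 9.5% applies to the full value.
Duty = €200,249.46 × 9.5% = €19,023.70.
Line 2 (6308.48.79, Vinena, 2,877 liters, €324,554.37):
Base rate for 6308.48.79 is €1.82/liter.
6308.48.79 has an FTA preferential rate, but origin Vinena is not Corena; base rate stands.
Additional duty on 6308.48.79 from Vinena: +4.3% ad valorem. Applied ad valorem rate = 4.3%.
Duty = €324,554.37 × 4.3% + 2,877 × €1.82 = €19,191.98.
Total = €19,023.70 + €19,191.98 = €38,215.68.

€38,215.68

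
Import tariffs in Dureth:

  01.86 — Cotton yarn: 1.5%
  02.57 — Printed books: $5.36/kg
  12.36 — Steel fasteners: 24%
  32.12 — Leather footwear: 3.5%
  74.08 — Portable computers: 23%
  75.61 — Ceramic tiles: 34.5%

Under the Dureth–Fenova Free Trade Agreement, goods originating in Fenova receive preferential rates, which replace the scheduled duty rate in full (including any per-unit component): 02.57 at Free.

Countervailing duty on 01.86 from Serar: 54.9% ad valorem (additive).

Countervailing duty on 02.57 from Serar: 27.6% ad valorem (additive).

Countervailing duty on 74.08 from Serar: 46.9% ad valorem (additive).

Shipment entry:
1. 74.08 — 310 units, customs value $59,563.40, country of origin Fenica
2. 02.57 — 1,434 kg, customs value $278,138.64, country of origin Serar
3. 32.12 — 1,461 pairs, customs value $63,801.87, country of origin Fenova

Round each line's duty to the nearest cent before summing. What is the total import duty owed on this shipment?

Line 1 (74.08, Fenica, 310 units, $59,563.40):
Base rate for 74.08 is 23%.
The additional-duty order on 74.08 targets Serar, not Fenica; it does not apply.
Duty = $59,563.40 × 23% = $13,699.58.
Line 2 (02.57, Serar, 1,434 kg, $278,138.64):
Base rate for 02.57 is $5.36/kg.
02.57 has an FTA preferential rate, but origin Serar is not Fenova; base rate stands.
Additional duty on 02.57 from Serar: +27.6% ad valorem. Applied ad valorem rate = 27.6%.
Duty = $278,138.64 × 27.6% + 1,434 × $5.36 = $84,452.50.
Line 3 (32.12, Fenova, 1,461 pairs, $63,801.87):
Base rate for 32.12 is 3.5%.
Origin Fenova is the FTA partner but 32.12 is not on the preference list; base rate stands.
Duty = $63,801.87 × 3.5% = $2,233.07.
Total = $13,699.58 + $84,452.50 + $2,233.07 = $100,385.15.

$100,385.15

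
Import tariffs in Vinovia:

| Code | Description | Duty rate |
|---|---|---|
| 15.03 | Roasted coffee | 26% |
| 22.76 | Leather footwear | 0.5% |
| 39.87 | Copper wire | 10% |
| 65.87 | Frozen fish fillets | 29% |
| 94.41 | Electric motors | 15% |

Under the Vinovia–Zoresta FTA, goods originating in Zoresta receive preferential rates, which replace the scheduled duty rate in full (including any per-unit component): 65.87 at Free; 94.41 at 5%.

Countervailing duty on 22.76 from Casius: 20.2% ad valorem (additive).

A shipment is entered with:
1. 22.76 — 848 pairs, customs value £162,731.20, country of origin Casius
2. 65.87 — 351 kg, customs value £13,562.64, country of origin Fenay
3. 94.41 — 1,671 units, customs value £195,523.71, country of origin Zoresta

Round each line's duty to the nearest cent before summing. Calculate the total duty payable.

Line 1 (22.76, Casius, 848 pairs, £162,731.20):
Base rate for 22.76 is 0.5%.
Additional duty on 22.76 from Casius: +20.2%. Applied ad valorem rate: 0.5% + 20.2% = 20.7%.
Duty = £162,731.20 × 20.7% = £33,685.36.
Line 2 (65.87, Fenay, 351 kg, £13,562.64):
Base rate for 65.87 is 29%.
65.87 has an FTA preferential rate, but origin Fenay is not Zoresta; base rate stands.
Duty = £13,562.64 × 29% = £3,933.17.
Line 3 (94.41, Zoresta, 1,671 units, £195,523.71):
Base rate for 94.41 is 15%.
Origin Zoresta qualifies under the Vinovia–Zoresta agreement and 94.41 is covered: preferential rate 5% applies instead.
Duty = £195,523.71 × 5% = £9,776.19.
Total = £33,685.36 + £3,933.17 + £9,776.19 = £47,394.72.

£47,394.72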